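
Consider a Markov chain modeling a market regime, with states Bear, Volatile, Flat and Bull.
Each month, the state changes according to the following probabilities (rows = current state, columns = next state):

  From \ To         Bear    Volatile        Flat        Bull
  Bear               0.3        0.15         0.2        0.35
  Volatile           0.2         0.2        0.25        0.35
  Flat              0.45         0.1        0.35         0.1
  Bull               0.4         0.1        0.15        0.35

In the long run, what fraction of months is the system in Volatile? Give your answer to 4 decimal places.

0.1306

Let the stationary distribution be π with π = πP and π_1 + π_2 + π_3 + π_4 = 1.
π_1 = 0.3·π_1 + 0.2·π_2 + 0.45·π_3 + 0.4·π_4
π_2 = 0.15·π_1 + 0.2·π_2 + 0.1·π_3 + 0.1·π_4
π_3 = 0.2·π_1 + 0.25·π_2 + 0.35·π_3 + 0.15·π_4
Solving with the normalization constraint gives π = (0.3502, 0.1306, 0.2257, 0.2936).
So the stationary probability of Volatile is 0.1306.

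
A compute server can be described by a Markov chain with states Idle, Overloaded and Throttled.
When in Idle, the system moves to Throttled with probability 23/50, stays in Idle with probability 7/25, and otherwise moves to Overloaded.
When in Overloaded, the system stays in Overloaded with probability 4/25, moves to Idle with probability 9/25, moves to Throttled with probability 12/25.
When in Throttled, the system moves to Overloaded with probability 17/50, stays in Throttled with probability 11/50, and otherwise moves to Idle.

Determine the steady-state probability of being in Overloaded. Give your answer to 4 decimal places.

0.2637

Let the stationary distribution be π with π = πP and π_1 + π_2 + π_3 = 1.
π_1 = 0.28·π_1 + 0.36·π_2 + 0.44·π_3
π_2 = 0.26·π_1 + 0.16·π_2 + 0.34·π_3
Solving with the normalization constraint gives π = (0.3611, 0.2637, 0.3752).
So the stationary probability of Overloaded is 0.2637.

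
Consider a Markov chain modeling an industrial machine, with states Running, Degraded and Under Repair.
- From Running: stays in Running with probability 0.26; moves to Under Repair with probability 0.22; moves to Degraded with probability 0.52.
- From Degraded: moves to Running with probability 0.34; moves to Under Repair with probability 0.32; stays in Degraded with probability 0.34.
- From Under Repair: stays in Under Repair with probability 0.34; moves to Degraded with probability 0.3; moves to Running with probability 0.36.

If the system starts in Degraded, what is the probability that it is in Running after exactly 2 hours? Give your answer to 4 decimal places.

0.3192

Sum over the intermediate state after 1 hour:
P = P(Degraded→Running)·P(Running→Running) + P(Degraded→Degraded)·P(Degraded→Running) + P(Degraded→Under Repair)·P(Under Repair→Running)
  = 0.34×0.26 + 0.34×0.34 + 0.32×0.36
  = 0.0884 + 0.1156 + 0.1152 = 0.3192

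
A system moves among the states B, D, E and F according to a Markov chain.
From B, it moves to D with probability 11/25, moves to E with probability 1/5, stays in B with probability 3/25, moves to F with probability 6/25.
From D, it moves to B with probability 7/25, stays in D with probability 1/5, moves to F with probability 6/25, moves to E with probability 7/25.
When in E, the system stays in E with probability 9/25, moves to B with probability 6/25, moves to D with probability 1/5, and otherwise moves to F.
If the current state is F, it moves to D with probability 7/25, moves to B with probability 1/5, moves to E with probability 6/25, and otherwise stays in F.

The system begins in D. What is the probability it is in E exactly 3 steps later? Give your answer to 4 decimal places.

0.2757

Propagate the distribution vector 3 steps from D.
After 0 steps: (0.0000, 1.0000, 0.0000, 0.0000)
After 1 step: (0.2800, 0.2000, 0.2800, 0.2400)
After 2 steps: (0.2048, 0.2864, 0.2704, 0.2384)
After 3 steps: (0.2173, 0.2682, 0.2757, 0.2387)
P(in E after 3 steps) = 0.2757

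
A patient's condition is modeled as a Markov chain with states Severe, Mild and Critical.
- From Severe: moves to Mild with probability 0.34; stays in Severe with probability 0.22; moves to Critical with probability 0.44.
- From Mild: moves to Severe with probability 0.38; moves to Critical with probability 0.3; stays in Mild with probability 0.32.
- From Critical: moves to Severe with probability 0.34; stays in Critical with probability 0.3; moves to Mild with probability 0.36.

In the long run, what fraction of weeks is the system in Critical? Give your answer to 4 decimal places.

0.3442

Let the stationary distribution be π with π = πP and π_1 + π_2 + π_3 = 1.
π_1 = 0.22·π_1 + 0.38·π_2 + 0.34·π_3
π_2 = 0.34·π_1 + 0.32·π_2 + 0.36·π_3
Solving with the normalization constraint gives π = (0.3157, 0.3401, 0.3442).
So the stationary probability of Critical is 0.3442.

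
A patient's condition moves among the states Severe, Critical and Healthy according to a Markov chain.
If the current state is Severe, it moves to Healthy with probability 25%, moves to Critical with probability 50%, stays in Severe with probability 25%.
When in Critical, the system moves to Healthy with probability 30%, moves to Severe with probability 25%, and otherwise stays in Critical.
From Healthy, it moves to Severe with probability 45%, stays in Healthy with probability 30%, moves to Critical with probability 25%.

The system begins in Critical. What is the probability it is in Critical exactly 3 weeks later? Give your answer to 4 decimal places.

0.4080

Propagate the distribution vector 3 weeks from Critical.
After 0 weeks: (0.0000, 1.0000, 0.0000)
After 1 week: (0.2500, 0.4500, 0.3000)
After 2 weeks: (0.3100, 0.4025, 0.2875)
After 3 weeks: (0.3075, 0.4080, 0.2845)
P(in Critical after 3 weeks) = 0.4080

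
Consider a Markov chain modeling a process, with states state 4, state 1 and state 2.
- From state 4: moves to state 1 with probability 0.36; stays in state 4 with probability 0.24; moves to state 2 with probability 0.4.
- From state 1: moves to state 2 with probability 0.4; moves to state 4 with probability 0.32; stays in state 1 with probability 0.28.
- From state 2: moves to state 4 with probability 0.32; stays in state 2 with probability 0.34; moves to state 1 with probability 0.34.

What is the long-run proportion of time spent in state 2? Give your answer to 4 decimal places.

Let the stationary distribution be π with π = πP and π_1 + π_2 + π_3 = 1.
π_1 = 0.24·π_1 + 0.32·π_2 + 0.32·π_3
π_2 = 0.36·π_1 + 0.28·π_2 + 0.34·π_3
Solving with the normalization constraint gives π = (0.2963, 0.3263, 0.3774).
So the stationary probability of state 2 is 0.3774.

0.3774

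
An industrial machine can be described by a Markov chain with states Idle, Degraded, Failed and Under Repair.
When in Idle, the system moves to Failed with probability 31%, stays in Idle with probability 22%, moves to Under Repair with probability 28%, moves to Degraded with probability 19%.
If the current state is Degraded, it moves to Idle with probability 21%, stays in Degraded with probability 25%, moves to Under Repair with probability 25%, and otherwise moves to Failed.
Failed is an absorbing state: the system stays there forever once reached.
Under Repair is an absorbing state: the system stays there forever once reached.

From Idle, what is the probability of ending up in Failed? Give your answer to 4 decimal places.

Let h(s) be the probability of absorption at Failed starting from transient state s. Then h(Failed) = 1 and h(Under Repair) = 0. By first-step analysis:
h(Idle) = 0.22·h(Idle) + 0.19·h(Degraded) + 0.31·1 + 0.28·0
h(Degraded) = 0.21·h(Idle) + 0.25·h(Degraded) + 0.29·1 + 0.25·0
Solving: h(Idle) = 0.5276, h(Degraded) = 0.5344.
Starting from Idle, the probability is 0.5276.

0.5276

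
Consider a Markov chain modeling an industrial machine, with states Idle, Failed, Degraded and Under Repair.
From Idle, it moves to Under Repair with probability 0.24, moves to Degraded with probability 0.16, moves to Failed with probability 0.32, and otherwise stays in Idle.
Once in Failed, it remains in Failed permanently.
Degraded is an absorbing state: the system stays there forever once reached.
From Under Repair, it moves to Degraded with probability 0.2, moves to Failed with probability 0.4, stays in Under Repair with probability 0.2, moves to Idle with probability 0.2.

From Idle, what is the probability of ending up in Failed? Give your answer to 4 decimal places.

0.6667

Let h(s) be the probability of absorption at Failed starting from transient state s. Then h(Failed) = 1 and h(Degraded) = 0. By first-step analysis:
h(Idle) = 0.28·h(Idle) + 0.32·1 + 0.16·0 + 0.24·h(Under Repair)
h(Under Repair) = 0.2·h(Idle) + 0.4·1 + 0.2·0 + 0.2·h(Under Repair)
Solving: h(Idle) = 0.6667, h(Under Repair) = 0.6667.
Starting from Idle, the probability is 0.6667.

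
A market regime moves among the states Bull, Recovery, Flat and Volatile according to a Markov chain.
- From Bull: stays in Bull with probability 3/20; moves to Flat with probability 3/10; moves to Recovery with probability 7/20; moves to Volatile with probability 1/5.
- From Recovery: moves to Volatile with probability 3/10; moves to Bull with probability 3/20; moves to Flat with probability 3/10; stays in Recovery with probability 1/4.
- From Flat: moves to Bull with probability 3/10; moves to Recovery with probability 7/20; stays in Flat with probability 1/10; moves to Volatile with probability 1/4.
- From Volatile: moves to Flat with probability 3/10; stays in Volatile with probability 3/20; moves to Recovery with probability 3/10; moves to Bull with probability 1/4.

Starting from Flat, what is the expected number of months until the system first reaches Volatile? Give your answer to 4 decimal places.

Let t(s) be the expected number of months to first reach Volatile from state s, with t(Volatile) = 0. Conditioning on the first month:
t(Bull) = 1 + 0.15·t(Bull) + 0.35·t(Recovery) + 0.3·t(Flat)
t(Recovery) = 1 + 0.15·t(Bull) + 0.25·t(Recovery) + 0.3·t(Flat)
t(Flat) = 1 + 0.3·t(Bull) + 0.35·t(Recovery) + 0.1·t(Flat)
Solving: t(Bull) = 4.0930, t(Recovery) = 3.7209, t(Flat) = 3.9225.
Expected months from Flat to Volatile: 3.9225.

3.9225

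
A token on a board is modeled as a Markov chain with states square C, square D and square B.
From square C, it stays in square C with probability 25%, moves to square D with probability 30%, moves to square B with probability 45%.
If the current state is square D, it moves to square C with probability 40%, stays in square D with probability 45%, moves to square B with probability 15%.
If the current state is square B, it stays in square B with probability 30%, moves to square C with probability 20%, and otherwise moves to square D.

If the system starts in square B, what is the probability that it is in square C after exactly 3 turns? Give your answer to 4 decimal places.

0.3025

Propagate the distribution vector 3 turns from square B.
After 0 turns: (0.0000, 0.0000, 1.0000)
After 1 turn: (0.2000, 0.5000, 0.3000)
After 2 turns: (0.3100, 0.4350, 0.2550)
After 3 turns: (0.3025, 0.4163, 0.2813)
P(in square C after 3 turns) = 0.3025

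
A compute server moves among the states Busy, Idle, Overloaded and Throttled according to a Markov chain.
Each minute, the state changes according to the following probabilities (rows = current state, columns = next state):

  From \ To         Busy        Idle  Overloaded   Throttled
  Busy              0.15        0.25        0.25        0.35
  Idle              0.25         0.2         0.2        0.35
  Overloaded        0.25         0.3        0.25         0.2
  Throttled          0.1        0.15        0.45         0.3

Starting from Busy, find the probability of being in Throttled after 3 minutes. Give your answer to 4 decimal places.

Propagate the distribution vector 3 minutes from Busy.
After 0 minutes: (1.0000, 0.0000, 0.0000, 0.0000)
After 1 minute: (0.1500, 0.2500, 0.2500, 0.3500)
After 2 minutes: (0.1825, 0.2150, 0.3075, 0.2950)
After 3 minutes: (0.1875, 0.2251, 0.2983, 0.2891)
P(in Throttled after 3 minutes) = 0.2891

0.2891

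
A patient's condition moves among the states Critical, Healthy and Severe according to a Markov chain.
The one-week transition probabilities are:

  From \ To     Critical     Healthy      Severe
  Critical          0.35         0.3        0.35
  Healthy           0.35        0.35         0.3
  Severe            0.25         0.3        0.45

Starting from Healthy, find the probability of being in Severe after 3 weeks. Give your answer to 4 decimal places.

Propagate the distribution vector 3 weeks from Healthy.
After 0 weeks: (0.0000, 1.0000, 0.0000)
After 1 week: (0.3500, 0.3500, 0.3000)
After 2 weeks: (0.3200, 0.3175, 0.3625)
After 3 weeks: (0.3138, 0.3159, 0.3704)
P(in Severe after 3 weeks) = 0.3704

0.3704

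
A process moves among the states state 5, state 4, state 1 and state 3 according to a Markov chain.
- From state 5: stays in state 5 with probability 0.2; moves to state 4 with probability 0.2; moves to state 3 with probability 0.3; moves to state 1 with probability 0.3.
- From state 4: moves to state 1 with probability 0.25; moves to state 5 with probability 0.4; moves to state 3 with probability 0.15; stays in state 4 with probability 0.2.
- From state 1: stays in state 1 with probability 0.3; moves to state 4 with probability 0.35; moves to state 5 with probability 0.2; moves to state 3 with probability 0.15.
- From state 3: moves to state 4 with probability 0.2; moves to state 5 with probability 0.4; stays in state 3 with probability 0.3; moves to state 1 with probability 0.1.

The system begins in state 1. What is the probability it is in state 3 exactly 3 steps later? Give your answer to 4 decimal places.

Propagate the distribution vector 3 steps from state 1.
After 0 steps: (0.0000, 0.0000, 1.0000, 0.0000)
After 1 step: (0.2000, 0.3500, 0.3000, 0.1500)
After 2 steps: (0.3000, 0.2450, 0.2525, 0.2025)
After 3 steps: (0.2895, 0.2379, 0.2473, 0.2254)
P(in state 3 after 3 steps) = 0.2254

0.2254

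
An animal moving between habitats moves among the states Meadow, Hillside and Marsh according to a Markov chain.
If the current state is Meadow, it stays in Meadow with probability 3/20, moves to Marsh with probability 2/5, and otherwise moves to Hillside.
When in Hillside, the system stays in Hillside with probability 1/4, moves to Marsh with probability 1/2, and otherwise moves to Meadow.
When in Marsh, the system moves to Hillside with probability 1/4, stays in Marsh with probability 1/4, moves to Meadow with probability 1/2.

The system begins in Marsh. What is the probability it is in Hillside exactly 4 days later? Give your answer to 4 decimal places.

Propagate the distribution vector 4 days from Marsh.
After 0 days: (0.0000, 0.0000, 1.0000)
After 1 day: (0.5000, 0.2500, 0.2500)
After 2 days: (0.2625, 0.3500, 0.3875)
After 3 days: (0.3206, 0.3025, 0.3769)
After 4 days: (0.3122, 0.3141, 0.3737)
P(in Hillside after 4 days) = 0.3141

0.3141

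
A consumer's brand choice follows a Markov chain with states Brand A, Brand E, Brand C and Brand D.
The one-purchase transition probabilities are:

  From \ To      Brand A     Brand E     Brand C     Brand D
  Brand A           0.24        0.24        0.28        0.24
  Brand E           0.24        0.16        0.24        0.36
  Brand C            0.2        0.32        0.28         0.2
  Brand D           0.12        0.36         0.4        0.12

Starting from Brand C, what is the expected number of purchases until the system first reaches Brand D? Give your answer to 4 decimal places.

Let t(s) be the expected number of purchases to first reach Brand D from state s, with t(Brand D) = 0. Conditioning on the first purchase:
t(Brand A) = 1 + 0.24·t(Brand A) + 0.24·t(Brand E) + 0.28·t(Brand C)
t(Brand E) = 1 + 0.24·t(Brand A) + 0.16·t(Brand E) + 0.24·t(Brand C)
t(Brand C) = 1 + 0.2·t(Brand A) + 0.32·t(Brand E) + 0.28·t(Brand C)
Solving: t(Brand A) = 3.8721, t(Brand E) = 3.4374, t(Brand C) = 3.9922.
Expected purchases from Brand C to Brand D: 3.9922.

3.9922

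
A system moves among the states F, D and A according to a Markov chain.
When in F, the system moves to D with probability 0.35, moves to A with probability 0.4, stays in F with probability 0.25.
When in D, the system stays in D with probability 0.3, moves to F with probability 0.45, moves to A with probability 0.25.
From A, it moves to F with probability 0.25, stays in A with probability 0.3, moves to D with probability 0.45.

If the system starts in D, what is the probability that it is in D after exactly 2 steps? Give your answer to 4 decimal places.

0.3600

Sum over the intermediate state after 1 step:
P = P(D→F)·P(F→D) + P(D→D)·P(D→D) + P(D→A)·P(A→D)
  = 0.45×0.35 + 0.3×0.3 + 0.25×0.45
  = 0.1575 + 0.0900 + 0.1125 = 0.3600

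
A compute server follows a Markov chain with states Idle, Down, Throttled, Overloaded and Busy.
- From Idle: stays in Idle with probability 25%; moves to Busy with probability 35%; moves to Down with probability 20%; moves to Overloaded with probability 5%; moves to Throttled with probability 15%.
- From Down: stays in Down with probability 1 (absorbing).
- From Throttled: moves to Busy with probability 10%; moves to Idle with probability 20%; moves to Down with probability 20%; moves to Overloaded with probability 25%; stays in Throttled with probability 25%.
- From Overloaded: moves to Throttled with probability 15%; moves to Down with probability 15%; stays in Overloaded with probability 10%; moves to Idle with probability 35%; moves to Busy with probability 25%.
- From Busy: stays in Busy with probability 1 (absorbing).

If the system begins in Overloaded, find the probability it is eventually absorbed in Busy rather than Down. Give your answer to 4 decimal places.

Let h(s) be the probability of absorption at Busy starting from transient state s. Then h(Busy) = 1 and h(Down) = 0. By first-step analysis:
h(Idle) = 0.25·h(Idle) + 0.2·0 + 0.15·h(Throttled) + 0.05·h(Overloaded) + 0.35·1
h(Throttled) = 0.2·h(Idle) + 0.2·0 + 0.25·h(Throttled) + 0.25·h(Overloaded) + 0.1·1
h(Overloaded) = 0.35·h(Idle) + 0.15·0 + 0.15·h(Throttled) + 0.1·h(Overloaded) + 0.25·1
Solving: h(Idle) = 0.6050, h(Throttled) = 0.4931, h(Overloaded) = 0.5952.
Starting from Overloaded, the probability is 0.5952.

0.5952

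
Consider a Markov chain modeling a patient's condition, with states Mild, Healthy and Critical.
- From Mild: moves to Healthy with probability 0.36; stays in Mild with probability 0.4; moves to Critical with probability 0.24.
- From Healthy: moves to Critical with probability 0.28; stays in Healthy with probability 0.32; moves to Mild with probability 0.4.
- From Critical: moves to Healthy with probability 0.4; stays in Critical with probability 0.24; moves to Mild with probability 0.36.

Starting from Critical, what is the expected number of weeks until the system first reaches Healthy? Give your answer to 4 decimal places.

2.5974

Let t(s) be the expected number of weeks to first reach Healthy from state s, with t(Healthy) = 0. Conditioning on the first week:
t(Mild) = 1 + 0.4·t(Mild) + 0.24·t(Critical)
t(Critical) = 1 + 0.36·t(Mild) + 0.24·t(Critical)
Solving: t(Mild) = 2.7056, t(Critical) = 2.5974.
Expected weeks from Critical to Healthy: 2.5974.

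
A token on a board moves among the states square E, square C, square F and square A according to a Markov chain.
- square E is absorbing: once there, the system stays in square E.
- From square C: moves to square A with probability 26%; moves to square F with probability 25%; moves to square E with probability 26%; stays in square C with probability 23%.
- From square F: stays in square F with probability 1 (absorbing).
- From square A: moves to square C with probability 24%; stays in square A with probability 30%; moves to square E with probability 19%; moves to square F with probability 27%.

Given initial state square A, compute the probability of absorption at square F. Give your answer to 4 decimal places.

0.5621

Let h(s) be the probability of absorption at square F starting from transient state s. Then h(square F) = 1 and h(square E) = 0. By first-step analysis:
h(square C) = 0.26·0 + 0.23·h(square C) + 0.25·1 + 0.26·h(square A)
h(square A) = 0.19·0 + 0.24·h(square C) + 0.27·1 + 0.3·h(square A)
Solving: h(square C) = 0.5145, h(square A) = 0.5621.
Starting from square A, the probability is 0.5621.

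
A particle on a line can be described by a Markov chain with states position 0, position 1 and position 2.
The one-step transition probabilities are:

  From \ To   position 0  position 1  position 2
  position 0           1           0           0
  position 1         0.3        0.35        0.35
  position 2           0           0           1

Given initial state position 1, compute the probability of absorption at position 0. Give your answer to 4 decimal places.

Let h(s) be the probability of absorption at position 0 starting from transient state s. Then h(position 0) = 1 and h(position 2) = 0. By first-step analysis:
h(position 1) = 0.3·1 + 0.35·h(position 1) + 0.35·0
Solving: h(position 1) = 0.4615.
Starting from position 1, the probability is 0.4615.

0.4615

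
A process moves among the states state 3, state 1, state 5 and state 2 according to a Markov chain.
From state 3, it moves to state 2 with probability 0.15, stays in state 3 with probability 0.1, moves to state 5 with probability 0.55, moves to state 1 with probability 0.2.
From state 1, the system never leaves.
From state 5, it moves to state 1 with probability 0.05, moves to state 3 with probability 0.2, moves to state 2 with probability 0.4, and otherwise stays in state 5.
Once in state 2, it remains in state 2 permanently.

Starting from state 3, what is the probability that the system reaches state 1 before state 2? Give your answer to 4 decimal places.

Let h(s) be the probability of absorption at state 1 starting from transient state s. Then h(state 1) = 1 and h(state 2) = 0. By first-step analysis:
h(state 3) = 0.1·h(state 3) + 0.2·1 + 0.55·h(state 5) + 0.15·0
h(state 5) = 0.2·h(state 3) + 0.05·1 + 0.35·h(state 5) + 0.4·0
Solving: h(state 3) = 0.3316, h(state 5) = 0.1789.
Starting from state 3, the probability is 0.3316.

0.3316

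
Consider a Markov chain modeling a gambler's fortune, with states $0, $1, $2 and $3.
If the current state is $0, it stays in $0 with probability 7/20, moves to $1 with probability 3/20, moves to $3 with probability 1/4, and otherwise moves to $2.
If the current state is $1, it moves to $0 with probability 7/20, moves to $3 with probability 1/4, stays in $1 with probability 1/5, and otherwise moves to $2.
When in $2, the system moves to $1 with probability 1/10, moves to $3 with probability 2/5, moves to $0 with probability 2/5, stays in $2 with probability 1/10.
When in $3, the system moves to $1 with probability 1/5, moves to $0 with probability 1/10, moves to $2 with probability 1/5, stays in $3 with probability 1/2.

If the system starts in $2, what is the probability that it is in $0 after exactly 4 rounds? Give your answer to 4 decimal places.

0.2664

Propagate the distribution vector 4 rounds from $2.
After 0 rounds: (0.0000, 0.0000, 1.0000, 0.0000)
After 1 round: (0.4000, 0.1000, 0.1000, 0.4000)
After 2 rounds: (0.2550, 0.1700, 0.2100, 0.3650)
After 3 rounds: (0.2693, 0.1663, 0.1918, 0.3728)
After 4 rounds: (0.2664, 0.1674, 0.1943, 0.3720)
P(in $0 after 4 rounds) = 0.2664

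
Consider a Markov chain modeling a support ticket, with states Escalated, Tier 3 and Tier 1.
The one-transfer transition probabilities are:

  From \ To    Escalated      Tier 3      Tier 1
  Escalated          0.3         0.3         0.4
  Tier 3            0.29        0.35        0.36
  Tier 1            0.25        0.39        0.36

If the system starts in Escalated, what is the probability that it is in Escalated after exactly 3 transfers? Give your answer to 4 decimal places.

0.2779

Propagate the distribution vector 3 transfers from Escalated.
After 0 transfers: (1.0000, 0.0000, 0.0000)
After 1 transfer: (0.3000, 0.3000, 0.4000)
After 2 transfers: (0.2770, 0.3510, 0.3720)
After 3 transfers: (0.2779, 0.3510, 0.3711)
P(in Escalated after 3 transfers) = 0.2779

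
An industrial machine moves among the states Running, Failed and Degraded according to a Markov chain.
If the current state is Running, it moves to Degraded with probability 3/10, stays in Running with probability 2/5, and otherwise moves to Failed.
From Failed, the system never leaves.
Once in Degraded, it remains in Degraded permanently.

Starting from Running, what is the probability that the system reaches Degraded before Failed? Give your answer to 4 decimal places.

Let h(s) be the probability of absorption at Degraded starting from transient state s. Then h(Degraded) = 1 and h(Failed) = 0. By first-step analysis:
h(Running) = 0.4·h(Running) + 0.3·0 + 0.3·1
Solving: h(Running) = 0.5000.
Starting from Running, the probability is 0.5000.

0.5000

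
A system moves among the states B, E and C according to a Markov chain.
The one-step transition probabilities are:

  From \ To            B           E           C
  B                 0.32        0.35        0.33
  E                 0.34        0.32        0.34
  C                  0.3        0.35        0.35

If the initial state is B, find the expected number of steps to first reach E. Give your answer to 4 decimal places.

Let t(s) be the expected number of steps to first reach E from state s, with t(E) = 0. Conditioning on the first step:
t(B) = 1 + 0.32·t(B) + 0.33·t(C)
t(C) = 1 + 0.3·t(B) + 0.35·t(C)
Solving: t(B) = 2.8571, t(C) = 2.8571.
Expected steps from B to E: 2.8571.

2.8571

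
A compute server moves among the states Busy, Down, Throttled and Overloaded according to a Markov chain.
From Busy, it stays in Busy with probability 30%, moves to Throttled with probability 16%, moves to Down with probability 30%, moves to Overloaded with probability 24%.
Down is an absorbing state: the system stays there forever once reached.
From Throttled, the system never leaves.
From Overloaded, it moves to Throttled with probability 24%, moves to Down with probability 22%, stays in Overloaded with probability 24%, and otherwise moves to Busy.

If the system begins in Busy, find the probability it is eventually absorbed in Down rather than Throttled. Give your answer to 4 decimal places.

Let h(s) be the probability of absorption at Down starting from transient state s. Then h(Down) = 1 and h(Throttled) = 0. By first-step analysis:
h(Busy) = 0.3·h(Busy) + 0.3·1 + 0.16·0 + 0.24·h(Overloaded)
h(Overloaded) = 0.3·h(Busy) + 0.22·1 + 0.24·0 + 0.24·h(Overloaded)
Solving: h(Busy) = 0.6104, h(Overloaded) = 0.5304.
Starting from Busy, the probability is 0.6104.

0.6104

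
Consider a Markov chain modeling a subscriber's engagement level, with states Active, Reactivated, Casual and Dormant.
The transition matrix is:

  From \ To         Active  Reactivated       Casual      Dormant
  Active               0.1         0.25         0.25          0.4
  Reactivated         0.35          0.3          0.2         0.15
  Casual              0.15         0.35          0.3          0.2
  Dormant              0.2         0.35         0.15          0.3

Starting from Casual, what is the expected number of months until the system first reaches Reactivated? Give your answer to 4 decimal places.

2.9896

Let t(s) be the expected number of months to first reach Reactivated from state s, with t(Reactivated) = 0. Conditioning on the first month:
t(Active) = 1 + 0.1·t(Active) + 0.25·t(Casual) + 0.4·t(Dormant)
t(Casual) = 1 + 0.15·t(Active) + 0.3·t(Casual) + 0.2·t(Dormant)
t(Dormant) = 1 + 0.2·t(Active) + 0.15·t(Casual) + 0.3·t(Dormant)
Solving: t(Active) = 3.2774, t(Casual) = 2.9896, t(Dormant) = 3.0056.
Expected months from Casual to Reactivated: 2.9896.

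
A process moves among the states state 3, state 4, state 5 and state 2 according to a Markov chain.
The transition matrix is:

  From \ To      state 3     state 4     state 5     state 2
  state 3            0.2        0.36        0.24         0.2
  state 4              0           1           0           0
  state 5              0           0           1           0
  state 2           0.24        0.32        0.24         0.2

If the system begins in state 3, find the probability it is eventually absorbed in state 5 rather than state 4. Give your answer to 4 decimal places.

0.4054

Let h(s) be the probability of absorption at state 5 starting from transient state s. Then h(state 5) = 1 and h(state 4) = 0. By first-step analysis:
h(state 3) = 0.2·h(state 3) + 0.36·0 + 0.24·1 + 0.2·h(state 2)
h(state 2) = 0.24·h(state 3) + 0.32·0 + 0.24·1 + 0.2·h(state 2)
Solving: h(state 3) = 0.4054, h(state 2) = 0.4216.
Starting from state 3, the probability is 0.4054.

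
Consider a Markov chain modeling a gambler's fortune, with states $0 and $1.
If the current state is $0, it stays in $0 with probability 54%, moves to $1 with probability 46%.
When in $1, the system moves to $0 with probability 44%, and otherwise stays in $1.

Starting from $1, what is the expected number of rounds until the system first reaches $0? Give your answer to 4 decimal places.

2.2727

Let t(s) be the expected number of rounds to first reach $0 from state s, with t($0) = 0. Conditioning on the first round:
t($1) = 1 + 0.56·t($1)
Solving: t($1) = 2.2727.
Expected rounds from $1 to $0: 2.2727.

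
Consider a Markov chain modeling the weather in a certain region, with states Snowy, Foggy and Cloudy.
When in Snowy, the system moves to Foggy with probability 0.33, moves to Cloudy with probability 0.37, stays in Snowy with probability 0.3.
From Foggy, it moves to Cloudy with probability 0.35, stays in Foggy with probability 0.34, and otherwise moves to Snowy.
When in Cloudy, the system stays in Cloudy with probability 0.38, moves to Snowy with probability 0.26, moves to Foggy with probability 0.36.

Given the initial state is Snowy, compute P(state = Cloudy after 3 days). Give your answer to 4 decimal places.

0.3668

Propagate the distribution vector 3 days from Snowy.
After 0 days: (1.0000, 0.0000, 0.0000)
After 1 day: (0.3000, 0.3300, 0.3700)
After 2 days: (0.2885, 0.3444, 0.3671)
After 3 days: (0.2888, 0.3445, 0.3668)
P(in Cloudy after 3 days) = 0.3668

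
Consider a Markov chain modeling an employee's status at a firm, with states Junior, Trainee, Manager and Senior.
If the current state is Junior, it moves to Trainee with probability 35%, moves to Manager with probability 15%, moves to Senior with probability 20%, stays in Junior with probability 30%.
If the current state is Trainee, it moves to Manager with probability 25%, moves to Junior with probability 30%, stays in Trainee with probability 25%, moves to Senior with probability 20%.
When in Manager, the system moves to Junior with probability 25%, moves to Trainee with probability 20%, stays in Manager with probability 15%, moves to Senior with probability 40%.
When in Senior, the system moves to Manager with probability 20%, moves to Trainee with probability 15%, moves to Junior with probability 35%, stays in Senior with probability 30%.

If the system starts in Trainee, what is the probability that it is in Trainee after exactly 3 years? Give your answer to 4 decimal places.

Propagate the distribution vector 3 years from Trainee.
After 0 years: (0.0000, 1.0000, 0.0000, 0.0000)
After 1 year: (0.3000, 0.2500, 0.2500, 0.2000)
After 2 years: (0.2975, 0.2475, 0.1850, 0.2700)
After 3 years: (0.3043, 0.2435, 0.1883, 0.2640)
P(in Trainee after 3 years) = 0.2435

0.2435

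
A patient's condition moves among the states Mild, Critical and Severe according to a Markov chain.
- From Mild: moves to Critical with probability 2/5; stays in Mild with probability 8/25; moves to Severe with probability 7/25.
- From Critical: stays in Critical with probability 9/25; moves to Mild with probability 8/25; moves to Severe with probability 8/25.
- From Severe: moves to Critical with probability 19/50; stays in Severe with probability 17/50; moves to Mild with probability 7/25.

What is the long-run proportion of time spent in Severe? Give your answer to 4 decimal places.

Let the stationary distribution be π with π = πP and π_1 + π_2 + π_3 = 1.
π_1 = 0.32·π_1 + 0.32·π_2 + 0.28·π_3
π_2 = 0.4·π_1 + 0.36·π_2 + 0.38·π_3
Solving with the normalization constraint gives π = (0.3074, 0.3786, 0.3140).
So the stationary probability of Severe is 0.3140.

0.3140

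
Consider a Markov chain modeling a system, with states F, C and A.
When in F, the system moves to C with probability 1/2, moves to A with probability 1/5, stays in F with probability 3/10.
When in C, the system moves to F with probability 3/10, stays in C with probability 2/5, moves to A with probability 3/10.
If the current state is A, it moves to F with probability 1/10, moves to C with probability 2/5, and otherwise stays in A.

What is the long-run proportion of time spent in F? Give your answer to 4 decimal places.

0.2308

Let the stationary distribution be π with π = πP and π_1 + π_2 + π_3 = 1.
π_1 = 0.3·π_1 + 0.3·π_2 + 0.1·π_3
π_2 = 0.5·π_1 + 0.4·π_2 + 0.4·π_3
Solving with the normalization constraint gives π = (0.2308, 0.4231, 0.3462).
So the stationary probability of F is 0.2308.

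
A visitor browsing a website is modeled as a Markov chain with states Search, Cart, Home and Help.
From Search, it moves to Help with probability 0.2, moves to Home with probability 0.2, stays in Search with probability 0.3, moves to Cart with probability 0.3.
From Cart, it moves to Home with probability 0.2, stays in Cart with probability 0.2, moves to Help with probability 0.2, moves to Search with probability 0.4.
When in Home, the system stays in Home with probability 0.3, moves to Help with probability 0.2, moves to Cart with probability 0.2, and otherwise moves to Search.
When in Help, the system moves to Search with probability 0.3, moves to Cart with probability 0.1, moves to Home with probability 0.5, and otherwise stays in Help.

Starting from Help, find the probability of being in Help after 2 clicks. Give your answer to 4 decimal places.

0.1900

Propagate the distribution vector 2 clicks from Help.
After 0 clicks: (0.0000, 0.0000, 0.0000, 1.0000)
After 1 click: (0.3000, 0.1000, 0.5000, 0.1000)
After 2 clicks: (0.3100, 0.2200, 0.2800, 0.1900)
P(in Help after 2 clicks) = 0.1900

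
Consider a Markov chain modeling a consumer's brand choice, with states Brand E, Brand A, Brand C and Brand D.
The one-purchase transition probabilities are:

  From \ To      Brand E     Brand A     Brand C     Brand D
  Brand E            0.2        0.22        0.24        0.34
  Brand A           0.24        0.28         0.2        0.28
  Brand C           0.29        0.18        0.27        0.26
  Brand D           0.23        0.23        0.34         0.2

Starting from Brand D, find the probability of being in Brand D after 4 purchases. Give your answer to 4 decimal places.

Propagate the distribution vector 4 purchases from Brand D.
After 0 purchases: (0.0000, 0.0000, 0.0000, 1.0000)
After 1 purchase: (0.2300, 0.2300, 0.3400, 0.2000)
After 2 purchases: (0.2458, 0.2222, 0.2610, 0.2710)
After 3 purchases: (0.2405, 0.2256, 0.2660, 0.2678)
After 4 purchases: (0.2410, 0.2256, 0.2657, 0.2677)
P(in Brand D after 4 purchases) = 0.2677

0.2677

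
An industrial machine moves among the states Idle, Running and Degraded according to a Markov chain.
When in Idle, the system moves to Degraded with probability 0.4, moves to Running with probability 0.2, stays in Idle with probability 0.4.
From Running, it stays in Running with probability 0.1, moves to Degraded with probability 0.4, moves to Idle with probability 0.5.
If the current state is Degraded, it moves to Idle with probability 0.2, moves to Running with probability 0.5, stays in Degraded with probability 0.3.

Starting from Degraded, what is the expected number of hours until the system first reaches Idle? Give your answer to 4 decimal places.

3.2558

Let t(s) be the expected number of hours to first reach Idle from state s, with t(Idle) = 0. Conditioning on the first hour:
t(Running) = 1 + 0.1·t(Running) + 0.4·t(Degraded)
t(Degraded) = 1 + 0.5·t(Running) + 0.3·t(Degraded)
Solving: t(Running) = 2.5581, t(Degraded) = 3.2558.
Expected hours from Degraded to Idle: 3.2558.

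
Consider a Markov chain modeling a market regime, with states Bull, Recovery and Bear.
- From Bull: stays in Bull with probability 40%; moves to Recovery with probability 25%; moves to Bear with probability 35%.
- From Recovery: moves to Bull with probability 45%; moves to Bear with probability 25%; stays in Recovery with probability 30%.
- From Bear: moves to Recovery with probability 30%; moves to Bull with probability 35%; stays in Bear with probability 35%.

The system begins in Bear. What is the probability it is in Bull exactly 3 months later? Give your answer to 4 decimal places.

Propagate the distribution vector 3 months from Bear.
After 0 months: (0.0000, 0.0000, 1.0000)
After 1 month: (0.3500, 0.3000, 0.3500)
After 2 months: (0.3975, 0.2825, 0.3200)
After 3 months: (0.3981, 0.2801, 0.3218)
P(in Bull after 3 months) = 0.3981

0.3981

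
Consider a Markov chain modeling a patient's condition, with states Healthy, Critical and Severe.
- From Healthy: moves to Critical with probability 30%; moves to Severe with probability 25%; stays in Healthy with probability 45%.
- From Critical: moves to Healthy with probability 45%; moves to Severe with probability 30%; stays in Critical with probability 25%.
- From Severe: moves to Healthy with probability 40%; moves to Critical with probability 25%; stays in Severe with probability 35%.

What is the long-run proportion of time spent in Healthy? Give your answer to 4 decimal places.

Let the stationary distribution be π with π = πP and π_1 + π_2 + π_3 = 1.
π_1 = 0.45·π_1 + 0.45·π_2 + 0.4·π_3
π_2 = 0.3·π_1 + 0.25·π_2 + 0.25·π_3
Solving with the normalization constraint gives π = (0.4354, 0.2718, 0.2929).
So the stationary probability of Healthy is 0.4354.

0.4354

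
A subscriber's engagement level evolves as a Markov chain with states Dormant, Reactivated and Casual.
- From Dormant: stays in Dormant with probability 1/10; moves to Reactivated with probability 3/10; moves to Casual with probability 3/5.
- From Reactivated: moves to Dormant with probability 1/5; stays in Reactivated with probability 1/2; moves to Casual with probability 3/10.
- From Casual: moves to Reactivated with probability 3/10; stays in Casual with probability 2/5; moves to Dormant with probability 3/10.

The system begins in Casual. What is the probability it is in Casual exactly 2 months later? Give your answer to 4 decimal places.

0.4300

Sum over the intermediate state after 1 month:
P = P(Casual→Dormant)·P(Dormant→Casual) + P(Casual→Reactivated)·P(Reactivated→Casual) + P(Casual→Casual)·P(Casual→Casual)
  = 0.3×0.6 + 0.3×0.3 + 0.4×0.4
  = 0.1800 + 0.0900 + 0.1600 = 0.4300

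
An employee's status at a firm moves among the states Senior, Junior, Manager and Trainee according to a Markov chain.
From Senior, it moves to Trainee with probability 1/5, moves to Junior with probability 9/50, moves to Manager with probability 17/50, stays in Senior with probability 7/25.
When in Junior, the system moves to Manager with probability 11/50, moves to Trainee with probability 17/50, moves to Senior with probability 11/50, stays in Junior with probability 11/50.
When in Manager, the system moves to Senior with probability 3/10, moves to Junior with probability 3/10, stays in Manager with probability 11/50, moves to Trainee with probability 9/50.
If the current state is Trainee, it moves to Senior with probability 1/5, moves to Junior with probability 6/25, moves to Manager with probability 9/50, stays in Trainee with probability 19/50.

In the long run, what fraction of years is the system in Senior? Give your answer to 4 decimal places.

0.2484

Let the stationary distribution be π with π = πP and π_1 + π_2 + π_3 + π_4 = 1.
π_1 = 0.28·π_1 + 0.22·π_2 + 0.3·π_3 + 0.2·π_4
π_2 = 0.18·π_1 + 0.22·π_2 + 0.3·π_3 + 0.24·π_4
π_3 = 0.34·π_1 + 0.22·π_2 + 0.22·π_3 + 0.18·π_4
Solving with the normalization constraint gives π = (0.2484, 0.2347, 0.2387, 0.2782).
So the stationary probability of Senior is 0.2484.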